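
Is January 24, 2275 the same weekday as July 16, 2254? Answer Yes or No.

From Jul 16, 2254 to Jan 24, 2275 is 7497 days.
7497 mod 7 = 0, so they are the same weekday.
(Jul 16, 2254 is a Sunday; Jan 24, 2275 is a Sunday.)

Yes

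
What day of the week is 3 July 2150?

Friday

January 1, 2150 is a Thursday.
Jan 1, 2150 → Feb 1, 2150: 31 days (January has 31).
Feb 1, 2150 → Mar 1, 2150: 28 days (February has 28).
Mar 1, 2150 → Apr 1, 2150: 31 days (March has 31).
Apr 1, 2150 → May 1, 2150: 30 days (April has 30).
May 1, 2150 → Jun 1, 2150: 31 days (May has 31).
Jun 1, 2150 → Jul 1, 2150: 30 days (June has 30).
Jul 1, 2150 → Jul 3, 2150: 2 days.
Total: 183 days.
183 mod 7 = 1, so Thursday + 1 = Friday.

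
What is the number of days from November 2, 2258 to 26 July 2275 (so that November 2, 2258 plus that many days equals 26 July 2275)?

6110

Nov 2, 2258 → Nov 2, 2259: 365 days.
Nov 2, 2259 → Nov 2, 2260: 366 days (Feb 29, 2260 is in that span).
Nov 2, 2260 → Nov 2, 2261: 365 days.
Nov 2, 2261 → Nov 2, 2262: 365 days.
Nov 2, 2262 → Nov 2, 2263: 365 days.
Nov 2, 2263 → Nov 2, 2264: 366 days (Feb 29, 2264 is in that span).
Nov 2, 2264 → Nov 2, 2265: 365 days.
Nov 2, 2265 → Nov 2, 2266: 365 days.
Nov 2, 2266 → Nov 2, 2267: 365 days.
Nov 2, 2267 → Nov 2, 2268: 366 days (Feb 29, 2268 is in that span).
Nov 2, 2268 → Nov 2, 2269: 365 days.
Nov 2, 2269 → Nov 2, 2270: 365 days.
Nov 2, 2270 → Nov 2, 2271: 365 days.
Nov 2, 2271 → Nov 2, 2272: 366 days (Feb 29, 2272 is in that span).
Nov 2, 2272 → Nov 2, 2273: 365 days.
Nov 2, 2273 → Nov 2, 2274: 365 days.
Nov 2, 2274 → Dec 2, 2274: 30 days (November has 30).
Dec 2, 2274 → Jan 2, 2275: 31 days (December has 31).
Jan 2, 2275 → Feb 2, 2275: 31 days (January has 31).
Feb 2, 2275 → Mar 2, 2275: 28 days (February has 28).
Mar 2, 2275 → Apr 2, 2275: 31 days (March has 31).
Apr 2, 2275 → May 2, 2275: 30 days (April has 30).
May 2, 2275 → Jun 2, 2275: 31 days (May has 31).
Jun 2, 2275 → Jul 2, 2275: 30 days (June has 30).
Jul 2, 2275 → Jul 26, 2275: 24 days.
Total: 6110 days.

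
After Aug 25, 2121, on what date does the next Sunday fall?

Aug 25, 2121 is a Monday.
From Monday to the next Sunday is 6 days.
Aug 25, 2121 + 6 = Aug 31, 2121.

August 31, 2121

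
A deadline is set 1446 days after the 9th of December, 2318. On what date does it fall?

+365 (one year) → Dec 9, 2319 (1081 left).
+366 (one year; includes Feb 29, 2320) → Dec 9, 2320 (715 left).
+365 (one year) → Dec 9, 2321 (350 left).
Dec has 31 days: +23 → Jan 1, 2322 (327 left).
Jan has 31 days: +31 → Feb 1, 2322 (296 left).
Feb has 28 days: +28 → Mar 1, 2322 (268 left).
Mar has 31 days: +31 → Apr 1, 2322 (237 left).
Apr has 30 days: +30 → May 1, 2322 (207 left).
May has 31 days: +31 → Jun 1, 2322 (176 left).
Jun has 30 days: +30 → Jul 1, 2322 (146 left).
Jul has 31 days: +31 → Aug 1, 2322 (115 left).
Aug has 31 days: +31 → Sep 1, 2322 (84 left).
Sep has 30 days: +30 → Oct 1, 2322 (54 left).
Oct has 31 days: +31 → Nov 1, 2322 (23 left).
+23 → Nov 24, 2322.

November 24, 2322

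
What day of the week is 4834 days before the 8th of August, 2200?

Monday

Aug 8, 2200 is a Friday.
4834 mod 7 = 4, so 4834 days before a Friday is Friday − 4 = Monday.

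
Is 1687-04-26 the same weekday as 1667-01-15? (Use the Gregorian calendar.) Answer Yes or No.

Yes

From Jan 15, 1667 to Apr 26, 1687 is 7406 days.
7406 mod 7 = 0, so they are the same weekday.
(Jan 15, 1667 is a Saturday; Apr 26, 1687 is a Saturday.)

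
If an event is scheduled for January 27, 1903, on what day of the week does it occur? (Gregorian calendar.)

Tuesday

Doomsday rule: the anchor day for the 1900s is Wednesday. For year 03: 3÷12 = 0 r 3, and 3÷4 = 0, so 0+3+0 = 3.
Wednesday + 3 ≡ Saturday — that's 1903's doomsday.
In January the doomsday date is Jan 3 (1903 is not a leap year).
Jan 27 is 24 days after Jan 3; 24 mod 7 = 3, so Saturday + 3 = Tuesday.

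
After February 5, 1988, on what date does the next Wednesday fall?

Feb 5, 1988 is a Friday.
From Friday to the next Wednesday is 5 days.
Feb 5, 1988 + 5 = Feb 10, 1988.

February 10, 1988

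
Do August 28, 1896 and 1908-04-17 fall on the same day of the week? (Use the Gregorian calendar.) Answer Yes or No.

From Aug 28, 1896 to Apr 17, 1908 is 4249 days.
4249 mod 7 = 0, so they are the same weekday.
(Aug 28, 1896 is a Friday; Apr 17, 1908 is a Friday.)

Yes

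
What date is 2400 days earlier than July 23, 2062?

−365 (one year) → Jul 23, 2061 (2035 left).
−365 (one year) → Jul 23, 2060 (1670 left).
−366 (one year; includes Feb 29, 2060) → Jul 23, 2059 (1304 left).
−365 (one year) → Jul 23, 2058 (939 left).
−365 (one year) → Jul 23, 2057 (574 left).
−365 (one year) → Jul 23, 2056 (209 left).
−23 → Jun 30, 2056 (end of Jun, 30 days; 186 left).
−30 → May 31, 2056 (end of May, 31 days; 156 left).
−31 → Apr 30, 2056 (end of Apr, 30 days; 125 left).
−30 → Mar 31, 2056 (end of Mar, 31 days; 95 left).
−31 → Feb 29, 2056 (end of Feb, 29 days; 64 left).
−29 → Jan 31, 2056 (end of Jan, 31 days; 35 left).
−31 → Dec 31, 2055 (end of Dec, 31 days; 4 left).
−4 → Dec 27, 2055.

December 27, 2055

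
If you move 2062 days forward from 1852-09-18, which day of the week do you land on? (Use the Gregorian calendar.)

Wednesday

First find the weekday of Sep 18, 1852. Doomsday rule: the anchor day for the 1800s is Friday. For year 52: 52÷12 = 4 r 4, and 4÷4 = 1, so 4+4+1 = 9.
Friday + 9 ≡ Sunday — that's 1852's doomsday.
In September the doomsday date is Sep 5.
Sep 18 is 13 days after Sep 5; 13 mod 7 = 6, so Sunday + 6 = Saturday.
2062 mod 7 = 4, so 2062 days after a Saturday is Saturday + 4 = Wednesday.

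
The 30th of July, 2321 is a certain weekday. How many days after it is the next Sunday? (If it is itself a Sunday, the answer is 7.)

1

Jul 30, 2321 is a Saturday.
From Saturday to the next Sunday is 1 day.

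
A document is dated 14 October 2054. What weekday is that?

Wednesday

Doomsday rule: the anchor day for the 2000s is Tuesday. For year 54: 54÷12 = 4 r 6, and 6÷4 = 1, so 4+6+1 = 11.
Tuesday + 11 ≡ Saturday — that's 2054's doomsday.
In October the doomsday date is Oct 10.
Oct 14 is 4 days after Oct 10; 4 mod 7 = 4, so Saturday + 4 = Wednesday.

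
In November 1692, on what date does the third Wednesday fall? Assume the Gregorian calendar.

November 19, 1692

November 1, 1692 is a Saturday.
The first Wednesday is therefore November 5 (4 days later).
The third Wednesday is 5 + 2×7 = November 19.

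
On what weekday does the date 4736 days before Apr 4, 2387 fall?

Apr 4, 2387 is a Saturday.
4736 mod 7 = 4, so 4736 days before a Saturday is Saturday − 4 = Tuesday.

Tuesday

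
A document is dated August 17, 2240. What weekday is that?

Monday

Doomsday rule: the anchor day for the 2200s is Friday. For year 40: 40÷12 = 3 r 4, and 4÷4 = 1, so 3+4+1 = 8.
Friday + 8 ≡ Saturday — that's 2240's doomsday.
In August the doomsday date is Aug 8.
Aug 17 is 9 days after Aug 8; 9 mod 7 = 2, so Saturday + 2 = Monday.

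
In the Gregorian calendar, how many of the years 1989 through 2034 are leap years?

Multiples of 4 in [1989,2034]: 11.
Of those, multiples of 100: 1 (not leap unless ÷400).
Multiples of 400: 1.
Leap years = 11 − 1 + 1 = 11.

11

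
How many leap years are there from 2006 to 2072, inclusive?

Multiples of 4 in [2006,2072]: 17.
Of those, multiples of 100: 0 (not leap unless ÷400).
Multiples of 400: 0.
Leap years = 17 − 0 + 0 = 17.

17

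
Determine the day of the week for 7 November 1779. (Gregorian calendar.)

Sunday

Doomsday rule: the anchor day for the 1700s is Sunday. For year 79: 79÷12 = 6 r 7, and 7÷4 = 1, so 6+7+1 = 14.
Sunday + 14 ≡ Sunday — that's 1779's doomsday.
In November the doomsday date is Nov 7.
Nov 7 is the doomsday itself: Sunday.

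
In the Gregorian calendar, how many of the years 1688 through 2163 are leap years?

Multiples of 4 in [1688,2163]: 119.
Of those, multiples of 100: 5 (not leap unless ÷400).
Multiples of 400: 1.
Leap years = 119 − 5 + 1 = 115.

115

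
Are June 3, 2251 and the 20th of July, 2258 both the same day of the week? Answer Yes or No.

Yes

From Jun 3, 2251 to Jul 20, 2258 is 2604 days.
2604 mod 7 = 0, so they are the same weekday.
(Jun 3, 2251 is a Tuesday; Jul 20, 2258 is a Tuesday.)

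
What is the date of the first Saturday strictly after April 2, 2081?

Apr 2, 2081 is a Wednesday.
From Wednesday to the next Saturday is 3 days.
Apr 2, 2081 + 3 = Apr 5, 2081.

April 5, 2081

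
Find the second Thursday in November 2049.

November 11, 2049

November 1, 2049 is a Monday.
The first Thursday is therefore November 4 (3 days later).
The second Thursday is 4 + 1×7 = November 11.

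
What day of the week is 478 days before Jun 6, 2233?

First find the weekday of Jun 6, 2233. Doomsday rule: the anchor day for the 2200s is Friday. For year 33: 33÷12 = 2 r 9, and 9÷4 = 2, so 2+9+2 = 13.
Friday + 13 ≡ Thursday — that's 2233's doomsday.
In June the doomsday date is Jun 6.
Jun 6 is the doomsday itself: Thursday.
478 mod 7 = 2, so 478 days before a Thursday is Thursday − 2 = Tuesday.

Tuesday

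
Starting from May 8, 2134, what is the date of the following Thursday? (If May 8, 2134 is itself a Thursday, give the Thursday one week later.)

May 8, 2134 is a Saturday.
From Saturday to the next Thursday is 5 days.
May 8, 2134 + 5 = May 13, 2134.

May 13, 2134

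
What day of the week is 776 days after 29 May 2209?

First find the weekday of May 29, 2209. Doomsday rule: the anchor day for the 2200s is Friday. For year 09: 9÷12 = 0 r 9, and 9÷4 = 2, so 0+9+2 = 11.
Friday + 11 ≡ Tuesday — that's 2209's doomsday.
In May the doomsday date is May 9.
May 29 is 20 days after May 9; 20 mod 7 = 6, so Tuesday + 6 = Monday.
776 mod 7 = 6, so 776 days after a Monday is Monday + 6 = Sunday.

Sunday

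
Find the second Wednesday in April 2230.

April 1, 2230 is a Thursday.
The first Wednesday is therefore April 7 (6 days later).
The second Wednesday is 7 + 1×7 = April 14.

April 14, 2230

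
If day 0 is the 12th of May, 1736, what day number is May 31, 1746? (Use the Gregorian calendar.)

3671

May 12, 1736 → May 12, 1737: 365 days.
May 12, 1737 → May 12, 1738: 365 days.
May 12, 1738 → May 12, 1739: 365 days.
May 12, 1739 → May 12, 1740: 366 days (Feb 29, 1740 is in that span).
May 12, 1740 → May 12, 1741: 365 days.
May 12, 1741 → May 12, 1742: 365 days.
May 12, 1742 → May 12, 1743: 365 days.
May 12, 1743 → May 12, 1744: 366 days (Feb 29, 1744 is in that span).
May 12, 1744 → May 12, 1745: 365 days.
May 12, 1745 → Jun 12, 1745: 31 days (May has 31).
Jun 12, 1745 → Jul 12, 1745: 30 days (June has 30).
Jul 12, 1745 → Aug 12, 1745: 31 days (July has 31).
Aug 12, 1745 → Sep 12, 1745: 31 days (August has 31).
Sep 12, 1745 → Oct 12, 1745: 30 days (September has 30).
Oct 12, 1745 → Nov 12, 1745: 31 days (October has 31).
Nov 12, 1745 → Dec 12, 1745: 30 days (November has 30).
Dec 12, 1745 → Jan 12, 1746: 31 days (December has 31).
Jan 12, 1746 → Feb 12, 1746: 31 days (January has 31).
Feb 12, 1746 → Mar 12, 1746: 28 days (February has 28).
Mar 12, 1746 → Apr 12, 1746: 31 days (March has 31).
Apr 12, 1746 → May 12, 1746: 30 days (April has 30).
May 12, 1746 → May 31, 1746: 19 days.
Total: 3671 days.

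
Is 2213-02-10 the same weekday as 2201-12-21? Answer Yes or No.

No

From Dec 21, 2201 to Feb 10, 2213 is 4069 days.
4069 mod 7 = 2, so they are different weekdays.
(Dec 21, 2201 is a Monday; Feb 10, 2213 is a Wednesday.)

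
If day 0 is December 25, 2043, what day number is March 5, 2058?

5184

Dec 25, 2043 → Dec 25, 2044: 366 days (Feb 29, 2044 is in that span).
Dec 25, 2044 → Dec 25, 2045: 365 days.
Dec 25, 2045 → Dec 25, 2046: 365 days.
Dec 25, 2046 → Dec 25, 2047: 365 days.
Dec 25, 2047 → Dec 25, 2048: 366 days (Feb 29, 2048 is in that span).
Dec 25, 2048 → Dec 25, 2049: 365 days.
Dec 25, 2049 → Dec 25, 2050: 365 days.
Dec 25, 2050 → Dec 25, 2051: 365 days.
Dec 25, 2051 → Dec 25, 2052: 366 days (Feb 29, 2052 is in that span).
Dec 25, 2052 → Dec 25, 2053: 365 days.
Dec 25, 2053 → Dec 25, 2054: 365 days.
Dec 25, 2054 → Dec 25, 2055: 365 days.
Dec 25, 2055 → Dec 25, 2056: 366 days (Feb 29, 2056 is in that span).
Dec 25, 2056 → Dec 25, 2057: 365 days.
Dec 25, 2057 → Jan 25, 2058: 31 days (December has 31).
Jan 25, 2058 → Feb 25, 2058: 31 days (January has 31).
Feb 25, 2058 → Mar 5, 2058: 8 days.
Total: 5184 days.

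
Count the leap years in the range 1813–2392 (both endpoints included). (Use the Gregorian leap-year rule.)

141

Multiples of 4 in [1813,2392]: 145.
Of those, multiples of 100: 5 (not leap unless ÷400).
Multiples of 400: 1.
Leap years = 145 − 5 + 1 = 141.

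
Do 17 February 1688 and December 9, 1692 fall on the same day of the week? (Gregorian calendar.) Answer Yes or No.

From Feb 17, 1688 to Dec 9, 1692 is 1757 days.
1757 mod 7 = 0, so they are the same weekday.
(Feb 17, 1688 is a Tuesday; Dec 9, 1692 is a Tuesday.)

Yes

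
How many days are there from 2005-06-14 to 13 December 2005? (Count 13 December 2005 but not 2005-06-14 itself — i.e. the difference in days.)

182

Jun 14, 2005 → Jul 14, 2005: 30 days (June has 30).
Jul 14, 2005 → Aug 14, 2005: 31 days (July has 31).
Aug 14, 2005 → Sep 14, 2005: 31 days (August has 31).
Sep 14, 2005 → Oct 14, 2005: 30 days (September has 30).
Oct 14, 2005 → Nov 14, 2005: 31 days (October has 31).
Nov 14, 2005 → Dec 13, 2005: 29 days.
Total: 182 days.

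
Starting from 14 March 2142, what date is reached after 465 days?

June 22, 2143

+365 (one year) → Mar 14, 2143 (100 left).
Mar has 31 days: +18 → Apr 1, 2143 (82 left).
Apr has 30 days: +30 → May 1, 2143 (52 left).
May has 31 days: +31 → Jun 1, 2143 (21 left).
+21 → Jun 22, 2143.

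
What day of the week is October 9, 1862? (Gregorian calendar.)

January 1, 1862 is a Wednesday.
Jan 1, 1862 → Feb 1, 1862: 31 days (January has 31).
Feb 1, 1862 → Mar 1, 1862: 28 days (February has 28).
Mar 1, 1862 → Apr 1, 1862: 31 days (March has 31).
Apr 1, 1862 → May 1, 1862: 30 days (April has 30).
May 1, 1862 → Jun 1, 1862: 31 days (May has 31).
Jun 1, 1862 → Jul 1, 1862: 30 days (June has 30).
Jul 1, 1862 → Aug 1, 1862: 31 days (July has 31).
Aug 1, 1862 → Sep 1, 1862: 31 days (August has 31).
Sep 1, 1862 → Oct 1, 1862: 30 days (September has 30).
Oct 1, 1862 → Oct 9, 1862: 8 days.
Total: 281 days.
281 mod 7 = 1, so Wednesday + 1 = Thursday.

Thursday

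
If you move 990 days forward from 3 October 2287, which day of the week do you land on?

Oct 3, 2287 is a Monday.
990 mod 7 = 3, so 990 days after a Monday is Monday + 3 = Thursday.

Thursday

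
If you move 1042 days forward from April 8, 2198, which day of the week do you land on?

Saturday

Apr 8, 2198 is a Sunday.
1042 mod 7 = 6, so 1042 days after a Sunday is Sunday + 6 = Saturday.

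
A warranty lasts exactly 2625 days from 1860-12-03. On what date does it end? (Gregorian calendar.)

+365 (one year) → Dec 3, 1861 (2260 left).
+365 (one year) → Dec 3, 1862 (1895 left).
+365 (one year) → Dec 3, 1863 (1530 left).
+366 (one year; includes Feb 29, 1864) → Dec 3, 1864 (1164 left).
+365 (one year) → Dec 3, 1865 (799 left).
+365 (one year) → Dec 3, 1866 (434 left).
+365 (one year) → Dec 3, 1867 (69 left).
Dec has 31 days: +29 → Jan 1, 1868 (40 left).
Jan has 31 days: +31 → Feb 1, 1868 (9 left).
+9 → Feb 10, 1868.

February 10, 1868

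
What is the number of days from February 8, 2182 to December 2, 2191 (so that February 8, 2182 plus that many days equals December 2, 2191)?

3584

Feb 8, 2182 → Feb 8, 2183: 365 days.
Feb 8, 2183 → Feb 8, 2184: 365 days.
Feb 8, 2184 → Feb 8, 2185: 366 days (Feb 29, 2184 is in that span).
Feb 8, 2185 → Feb 8, 2186: 365 days.
Feb 8, 2186 → Feb 8, 2187: 365 days.
Feb 8, 2187 → Feb 8, 2188: 365 days.
Feb 8, 2188 → Feb 8, 2189: 366 days (Feb 29, 2188 is in that span).
Feb 8, 2189 → Feb 8, 2190: 365 days.
Feb 8, 2190 → Feb 8, 2191: 365 days.
Feb 8, 2191 → Mar 8, 2191: 28 days (February has 28).
Mar 8, 2191 → Apr 8, 2191: 31 days (March has 31).
Apr 8, 2191 → May 8, 2191: 30 days (April has 30).
May 8, 2191 → Jun 8, 2191: 31 days (May has 31).
Jun 8, 2191 → Jul 8, 2191: 30 days (June has 30).
Jul 8, 2191 → Aug 8, 2191: 31 days (July has 31).
Aug 8, 2191 → Sep 8, 2191: 31 days (August has 31).
Sep 8, 2191 → Oct 8, 2191: 30 days (September has 30).
Oct 8, 2191 → Nov 8, 2191: 31 days (October has 31).
Nov 8, 2191 → Dec 2, 2191: 24 days.
Total: 3584 days.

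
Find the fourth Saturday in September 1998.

September 1, 1998 is a Tuesday.
The first Saturday is therefore September 5 (4 days later).
The fourth Saturday is 5 + 3×7 = September 26.

September 26, 1998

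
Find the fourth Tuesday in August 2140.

August 23, 2140

August 1, 2140 is a Monday.
The first Tuesday is therefore August 2 (1 days later).
The fourth Tuesday is 2 + 3×7 = August 23.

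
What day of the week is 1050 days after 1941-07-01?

Tuesday

Jul 1, 1941 is a Tuesday.
1050 mod 7 = 0, so 1050 days after a Tuesday is Tuesday + 0 = Tuesday.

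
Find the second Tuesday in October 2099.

October 13, 2099

October 1, 2099 is a Thursday.
The first Tuesday is therefore October 6 (5 days later).
The second Tuesday is 6 + 1×7 = October 13.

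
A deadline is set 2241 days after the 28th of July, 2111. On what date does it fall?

September 15, 2117

+366 (one year; includes Feb 29, 2112) → Jul 28, 2112 (1875 left).
+365 (one year) → Jul 28, 2113 (1510 left).
+365 (one year) → Jul 28, 2114 (1145 left).
+365 (one year) → Jul 28, 2115 (780 left).
+366 (one year; includes Feb 29, 2116) → Jul 28, 2116 (414 left).
+365 (one year) → Jul 28, 2117 (49 left).
Jul has 31 days: +4 → Aug 1, 2117 (45 left).
Aug has 31 days: +31 → Sep 1, 2117 (14 left).
+14 → Sep 15, 2117.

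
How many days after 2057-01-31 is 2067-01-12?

3633

Jan 31, 2057 → Jan 31, 2058: 365 days.
Jan 31, 2058 → Jan 31, 2059: 365 days.
Jan 31, 2059 → Jan 31, 2060: 365 days.
Jan 31, 2060 → Jan 31, 2061: 366 days (Feb 29, 2060 is in that span).
Jan 31, 2061 → Jan 31, 2062: 365 days.
Jan 31, 2062 → Jan 31, 2063: 365 days.
Jan 31, 2063 → Jan 31, 2064: 365 days.
Jan 31, 2064 → Jan 31, 2065: 366 days (Feb 29, 2064 is in that span).
Jan 31, 2065 → Jan 31, 2066: 365 days.
Jan 31, 2066 → Feb 28, 2066: 28 days (January has 31).
Feb 28, 2066 → Mar 28, 2066: 28 days (February has 28).
Mar 28, 2066 → Apr 28, 2066: 31 days (March has 31).
Apr 28, 2066 → May 28, 2066: 30 days (April has 30).
May 28, 2066 → Jun 28, 2066: 31 days (May has 31).
Jun 28, 2066 → Jul 28, 2066: 30 days (June has 30).
Jul 28, 2066 → Aug 28, 2066: 31 days (July has 31).
Aug 28, 2066 → Sep 28, 2066: 31 days (August has 31).
Sep 28, 2066 → Oct 28, 2066: 30 days (September has 30).
Oct 28, 2066 → Nov 28, 2066: 31 days (October has 31).
Nov 28, 2066 → Dec 28, 2066: 30 days (November has 30).
Dec 28, 2066 → Jan 12, 2067: 15 days.
Total: 3633 days.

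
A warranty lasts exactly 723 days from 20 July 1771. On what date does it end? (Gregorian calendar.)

+366 (one year; includes Feb 29, 1772) → Jul 20, 1772 (357 left).
Jul has 31 days: +12 → Aug 1, 1772 (345 left).
Aug has 31 days: +31 → Sep 1, 1772 (314 left).
Sep has 30 days: +30 → Oct 1, 1772 (284 left).
Oct has 31 days: +31 → Nov 1, 1772 (253 left).
Nov has 30 days: +30 → Dec 1, 1772 (223 left).
Dec has 31 days: +31 → Jan 1, 1773 (192 left).
Jan has 31 days: +31 → Feb 1, 1773 (161 left).
Feb has 28 days: +28 → Mar 1, 1773 (133 left).
Mar has 31 days: +31 → Apr 1, 1773 (102 left).
Apr has 30 days: +30 → May 1, 1773 (72 left).
May has 31 days: +31 → Jun 1, 1773 (41 left).
Jun has 30 days: +30 → Jul 1, 1773 (11 left).
+11 → Jul 12, 1773.

July 12, 1773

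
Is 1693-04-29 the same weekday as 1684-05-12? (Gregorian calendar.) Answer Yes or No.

From May 12, 1684 to Apr 29, 1693 is 3274 days.
3274 mod 7 = 5, so they are different weekdays.
(May 12, 1684 is a Friday; Apr 29, 1693 is a Wednesday.)

No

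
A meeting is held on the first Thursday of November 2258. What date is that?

November 4, 2258

November 1, 2258 is a Monday.
The first Thursday is therefore November 4 (3 days later).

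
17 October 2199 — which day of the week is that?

Doomsday rule: the anchor day for the 2100s is Sunday. For year 99: 99÷12 = 8 r 3, and 3÷4 = 0, so 8+3+0 = 11.
Sunday + 11 ≡ Thursday — that's 2199's doomsday.
In October the doomsday date is Oct 10.
Oct 17 is 7 days after Oct 10; 7 mod 7 = 0, so Thursday + 0 = Thursday.

Thursday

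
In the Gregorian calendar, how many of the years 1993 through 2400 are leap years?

99

Multiples of 4 in [1993,2400]: 102.
Of those, multiples of 100: 5 (not leap unless ÷400).
Multiples of 400: 2.
Leap years = 102 − 5 + 2 = 99.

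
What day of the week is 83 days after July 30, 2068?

Sunday

Jul 30, 2068 is a Monday.
83 mod 7 = 6, so 83 days after a Monday is Monday + 6 = Sunday.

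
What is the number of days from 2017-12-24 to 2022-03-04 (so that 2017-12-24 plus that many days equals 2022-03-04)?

1531

Dec 24, 2017 → Dec 24, 2018: 365 days.
Dec 24, 2018 → Dec 24, 2019: 365 days.
Dec 24, 2019 → Dec 24, 2020: 366 days (Feb 29, 2020 is in that span).
Dec 24, 2020 → Dec 24, 2021: 365 days.
Dec 24, 2021 → Jan 24, 2022: 31 days (December has 31).
Jan 24, 2022 → Feb 24, 2022: 31 days (January has 31).
Feb 24, 2022 → Mar 4, 2022: 8 days.
Total: 1531 days.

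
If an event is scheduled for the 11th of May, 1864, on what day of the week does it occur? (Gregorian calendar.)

Doomsday rule: the anchor day for the 1800s is Friday. For year 64: 64÷12 = 5 r 4, and 4÷4 = 1, so 5+4+1 = 10.
Friday + 10 ≡ Monday — that's 1864's doomsday.
In May the doomsday date is May 9.
May 11 is 2 days after May 9; 2 mod 7 = 2, so Monday + 2 = Wednesday.

Wednesday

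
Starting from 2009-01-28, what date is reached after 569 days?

August 20, 2010

+365 (one year) → Jan 28, 2010 (204 left).
Jan has 31 days: +4 → Feb 1, 2010 (200 left).
Feb has 28 days: +28 → Mar 1, 2010 (172 left).
Mar has 31 days: +31 → Apr 1, 2010 (141 left).
Apr has 30 days: +30 → May 1, 2010 (111 left).
May has 31 days: +31 → Jun 1, 2010 (80 left).
Jun has 30 days: +30 → Jul 1, 2010 (50 left).
Jul has 31 days: +31 → Aug 1, 2010 (19 left).
+19 → Aug 20, 2010.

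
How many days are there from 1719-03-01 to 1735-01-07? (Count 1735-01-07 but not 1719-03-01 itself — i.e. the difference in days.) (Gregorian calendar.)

5791

Mar 1, 1719 → Mar 1, 1720: 366 days (Feb 29, 1720 is in that span).
Mar 1, 1720 → Mar 1, 1721: 365 days.
Mar 1, 1721 → Mar 1, 1722: 365 days.
Mar 1, 1722 → Mar 1, 1723: 365 days.
Mar 1, 1723 → Mar 1, 1724: 366 days (Feb 29, 1724 is in that span).
Mar 1, 1724 → Mar 1, 1725: 365 days.
Mar 1, 1725 → Mar 1, 1726: 365 days.
Mar 1, 1726 → Mar 1, 1727: 365 days.
Mar 1, 1727 → Mar 1, 1728: 366 days (Feb 29, 1728 is in that span).
Mar 1, 1728 → Mar 1, 1729: 365 days.
Mar 1, 1729 → Mar 1, 1730: 365 days.
Mar 1, 1730 → Mar 1, 1731: 365 days.
Mar 1, 1731 → Mar 1, 1732: 366 days (Feb 29, 1732 is in that span).
Mar 1, 1732 → Mar 1, 1733: 365 days.
Mar 1, 1733 → Mar 1, 1734: 365 days.
Mar 1, 1734 → Apr 1, 1734: 31 days (March has 31).
Apr 1, 1734 → May 1, 1734: 30 days (April has 30).
May 1, 1734 → Jun 1, 1734: 31 days (May has 31).
Jun 1, 1734 → Jul 1, 1734: 30 days (June has 30).
Jul 1, 1734 → Aug 1, 1734: 31 days (July has 31).
Aug 1, 1734 → Sep 1, 1734: 31 days (August has 31).
Sep 1, 1734 → Oct 1, 1734: 30 days (September has 30).
Oct 1, 1734 → Nov 1, 1734: 31 days (October has 31).
Nov 1, 1734 → Dec 1, 1734: 30 days (November has 30).
Dec 1, 1734 → Jan 1, 1735: 31 days (December has 31).
Jan 1, 1735 → Jan 7, 1735: 6 days.
Total: 5791 days.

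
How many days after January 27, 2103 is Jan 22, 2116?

4743

Jan 27, 2103 → Jan 27, 2104: 365 days.
Jan 27, 2104 → Jan 27, 2105: 366 days (Feb 29, 2104 is in that span).
Jan 27, 2105 → Jan 27, 2106: 365 days.
Jan 27, 2106 → Jan 27, 2107: 365 days.
Jan 27, 2107 → Jan 27, 2108: 365 days.
Jan 27, 2108 → Jan 27, 2109: 366 days (Feb 29, 2108 is in that span).
Jan 27, 2109 → Jan 27, 2110: 365 days.
Jan 27, 2110 → Jan 27, 2111: 365 days.
Jan 27, 2111 → Jan 27, 2112: 365 days.
Jan 27, 2112 → Jan 27, 2113: 366 days (Feb 29, 2112 is in that span).
Jan 27, 2113 → Jan 27, 2114: 365 days.
Jan 27, 2114 → Jan 27, 2115: 365 days.
Jan 27, 2115 → Feb 27, 2115: 31 days (January has 31).
Feb 27, 2115 → Mar 27, 2115: 28 days (February has 28).
Mar 27, 2115 → Apr 27, 2115: 31 days (March has 31).
Apr 27, 2115 → May 27, 2115: 30 days (April has 30).
May 27, 2115 → Jun 27, 2115: 31 days (May has 31).
Jun 27, 2115 → Jul 27, 2115: 30 days (June has 30).
Jul 27, 2115 → Aug 27, 2115: 31 days (July has 31).
Aug 27, 2115 → Sep 27, 2115: 31 days (August has 31).
Sep 27, 2115 → Oct 27, 2115: 30 days (September has 30).
Oct 27, 2115 → Nov 27, 2115: 31 days (October has 31).
Nov 27, 2115 → Dec 27, 2115: 30 days (November has 30).
Dec 27, 2115 → Jan 22, 2116: 26 days.
Total: 4743 days.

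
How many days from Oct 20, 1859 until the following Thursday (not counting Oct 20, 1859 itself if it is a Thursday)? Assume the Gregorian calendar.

7

Oct 20, 1859 is a Thursday.
From Thursday to the next Thursday is 7 days.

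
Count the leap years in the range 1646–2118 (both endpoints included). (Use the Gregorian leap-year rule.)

114

Multiples of 4 in [1646,2118]: 118.
Of those, multiples of 100: 5 (not leap unless ÷400).
Multiples of 400: 1.
Leap years = 118 − 5 + 1 = 114.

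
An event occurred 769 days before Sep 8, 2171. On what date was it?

−365 (one year) → Sep 8, 2170 (404 left).
−365 (one year) → Sep 8, 2169 (39 left).
−8 → Aug 31, 2169 (end of Aug, 31 days; 31 left).
−31 → Jul 31, 2169 (end of Jul, 31 days; 0 left).

July 31, 2169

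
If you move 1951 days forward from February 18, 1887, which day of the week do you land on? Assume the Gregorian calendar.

Feb 18, 1887 is a Friday.
1951 mod 7 = 5, so 1951 days after a Friday is Friday + 5 = Wednesday.

Wednesday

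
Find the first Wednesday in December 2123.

December 1, 2123 is a Wednesday.
The first Wednesday is therefore December 1 (same day).

December 1, 2123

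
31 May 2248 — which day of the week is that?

Wednesday

January 1, 2248 is a Saturday.
Jan 1, 2248 → Feb 1, 2248: 31 days (January has 31).
Feb 1, 2248 → Mar 1, 2248: 29 days (February has 29).
Mar 1, 2248 → Apr 1, 2248: 31 days (March has 31).
Apr 1, 2248 → May 1, 2248: 30 days (April has 30).
May 1, 2248 → May 31, 2248: 30 days.
Total: 151 days.
151 mod 7 = 4, so Saturday + 4 = Wednesday.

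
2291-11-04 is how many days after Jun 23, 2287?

Jun 23, 2287 → Jun 23, 2288: 366 days (Feb 29, 2288 is in that span).
Jun 23, 2288 → Jun 23, 2289: 365 days.
Jun 23, 2289 → Jun 23, 2290: 365 days.
Jun 23, 2290 → Jun 23, 2291: 365 days.
Jun 23, 2291 → Jul 23, 2291: 30 days (June has 30).
Jul 23, 2291 → Aug 23, 2291: 31 days (July has 31).
Aug 23, 2291 → Sep 23, 2291: 31 days (August has 31).
Sep 23, 2291 → Oct 23, 2291: 30 days (September has 30).
Oct 23, 2291 → Nov 4, 2291: 12 days.
Total: 1595 days.

1595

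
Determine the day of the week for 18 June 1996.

Tuesday

Doomsday rule: the anchor day for the 1900s is Wednesday. For year 96: 96÷12 = 8 r 0, and 0÷4 = 0, so 8+0+0 = 8.
Wednesday + 8 ≡ Thursday — that's 1996's doomsday.
In June the doomsday date is Jun 6.
Jun 18 is 12 days after Jun 6; 12 mod 7 = 5, so Thursday + 5 = Tuesday.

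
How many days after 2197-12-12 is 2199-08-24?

Dec 12, 2197 → Dec 12, 2198: 365 days.
Dec 12, 2198 → Jan 12, 2199: 31 days (December has 31).
Jan 12, 2199 → Feb 12, 2199: 31 days (January has 31).
Feb 12, 2199 → Mar 12, 2199: 28 days (February has 28).
Mar 12, 2199 → Apr 12, 2199: 31 days (March has 31).
Apr 12, 2199 → May 12, 2199: 30 days (April has 30).
May 12, 2199 → Jun 12, 2199: 31 days (May has 31).
Jun 12, 2199 → Jul 12, 2199: 30 days (June has 30).
Jul 12, 2199 → Aug 12, 2199: 31 days (July has 31).
Aug 12, 2199 → Aug 24, 2199: 12 days.
Total: 620 days.

620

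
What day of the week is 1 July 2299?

Doomsday rule: the anchor day for the 2200s is Friday. For year 99: 99÷12 = 8 r 3, and 3÷4 = 0, so 8+3+0 = 11.
Friday + 11 ≡ Tuesday — that's 2299's doomsday.
In July the doomsday date is Jul 11.
Jul 1 is 10 days before Jul 11; 10 mod 7 = 3, so Tuesday − 3 = Saturday.

Saturday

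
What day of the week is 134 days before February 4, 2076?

Monday

Feb 4, 2076 is a Tuesday.
134 mod 7 = 1, so 134 days before a Tuesday is Tuesday − 1 = Monday.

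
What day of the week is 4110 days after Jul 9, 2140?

Jul 9, 2140 is a Saturday.
4110 mod 7 = 1, so 4110 days after a Saturday is Saturday + 1 = Sunday.

Sunday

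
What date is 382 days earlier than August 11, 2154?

July 25, 2153

−11 → Jul 31, 2154 (end of Jul, 31 days; 371 left).
−31 → Jun 30, 2154 (end of Jun, 30 days; 340 left).
−30 → May 31, 2154 (end of May, 31 days; 310 left).
−31 → Apr 30, 2154 (end of Apr, 30 days; 279 left).
−30 → Mar 31, 2154 (end of Mar, 31 days; 249 left).
−31 → Feb 28, 2154 (end of Feb, 28 days; 218 left).
−28 → Jan 31, 2154 (end of Jan, 31 days; 190 left).
−31 → Dec 31, 2153 (end of Dec, 31 days; 159 left).
−31 → Nov 30, 2153 (end of Nov, 30 days; 128 left).
−30 → Oct 31, 2153 (end of Oct, 31 days; 98 left).
−31 → Sep 30, 2153 (end of Sep, 30 days; 67 left).
−30 → Aug 31, 2153 (end of Aug, 31 days; 37 left).
−31 → Jul 31, 2153 (end of Jul, 31 days; 6 left).
−6 → Jul 25, 2153.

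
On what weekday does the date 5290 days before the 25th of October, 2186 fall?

Friday

Oct 25, 2186 is a Wednesday.
5290 mod 7 = 5, so 5290 days before a Wednesday is Wednesday − 5 = Friday.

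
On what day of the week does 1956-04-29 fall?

Sunday

January 1, 1956 is a Sunday.
Jan 1, 1956 → Feb 1, 1956: 31 days (January has 31).
Feb 1, 1956 → Mar 1, 1956: 29 days (February has 29).
Mar 1, 1956 → Apr 1, 1956: 31 days (March has 31).
Apr 1, 1956 → Apr 29, 1956: 28 days.
Total: 119 days.
119 mod 7 = 0, so Sunday + 0 = Sunday.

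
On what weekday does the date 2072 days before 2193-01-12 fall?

Saturday

First find the weekday of Jan 12, 2193. Doomsday rule: the anchor day for the 2100s is Sunday. For year 93: 93÷12 = 7 r 9, and 9÷4 = 2, so 7+9+2 = 18.
Sunday + 18 ≡ Thursday — that's 2193's doomsday.
In January the doomsday date is Jan 3 (2193 is not a leap year).
Jan 12 is 9 days after Jan 3; 9 mod 7 = 2, so Thursday + 2 = Saturday.
2072 mod 7 = 0, so 2072 days before a Saturday is Saturday − 0 = Saturday.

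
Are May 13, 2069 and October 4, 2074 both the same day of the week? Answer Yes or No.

From May 13, 2069 to Oct 4, 2074 is 1970 days.
1970 mod 7 = 3, so they are different weekdays.
(May 13, 2069 is a Monday; Oct 4, 2074 is a Thursday.)

No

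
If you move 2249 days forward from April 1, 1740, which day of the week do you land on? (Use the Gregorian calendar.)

Apr 1, 1740 is a Friday.
2249 mod 7 = 2, so 2249 days after a Friday is Friday + 2 = Sunday.

Sunday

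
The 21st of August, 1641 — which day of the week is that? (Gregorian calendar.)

Wednesday

Doomsday rule: the anchor day for the 1600s is Tuesday. For year 41: 41÷12 = 3 r 5, and 5÷4 = 1, so 3+5+1 = 9.
Tuesday + 9 ≡ Thursday — that's 1641's doomsday.
In August the doomsday date is Aug 8.
Aug 21 is 13 days after Aug 8; 13 mod 7 = 6, so Thursday + 6 = Wednesday.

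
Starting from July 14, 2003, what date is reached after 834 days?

+366 (one year; includes Feb 29, 2004) → Jul 14, 2004 (468 left).
+365 (one year) → Jul 14, 2005 (103 left).
Jul has 31 days: +18 → Aug 1, 2005 (85 left).
Aug has 31 days: +31 → Sep 1, 2005 (54 left).
Sep has 30 days: +30 → Oct 1, 2005 (24 left).
+24 → Oct 25, 2005.

October 25, 2005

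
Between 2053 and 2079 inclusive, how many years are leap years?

6

Multiples of 4 in [2053,2079]: 6.
Of those, multiples of 100: 0 (not leap unless ÷400).
Multiples of 400: 0.
Leap years = 6 − 0 + 0 = 6.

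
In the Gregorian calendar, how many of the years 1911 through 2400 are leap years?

120

Multiples of 4 in [1911,2400]: 123.
Of those, multiples of 100: 5 (not leap unless ÷400).
Multiples of 400: 2.
Leap years = 123 − 5 + 2 = 120.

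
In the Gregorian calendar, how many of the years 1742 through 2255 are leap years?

124

Multiples of 4 in [1742,2255]: 128.
Of those, multiples of 100: 5 (not leap unless ÷400).
Multiples of 400: 1.
Leap years = 128 − 5 + 1 = 124.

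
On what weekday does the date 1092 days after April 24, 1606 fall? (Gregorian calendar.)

Monday

Apr 24, 1606 is a Monday.
1092 mod 7 = 0, so 1092 days after a Monday is Monday + 0 = Monday.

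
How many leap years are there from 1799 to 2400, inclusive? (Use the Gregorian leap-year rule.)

146

Multiples of 4 in [1799,2400]: 151.
Of those, multiples of 100: 7 (not leap unless ÷400).
Multiples of 400: 2.
Leap years = 151 − 7 + 2 = 146.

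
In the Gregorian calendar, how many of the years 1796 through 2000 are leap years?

Multiples of 4 in [1796,2000]: 52.
Of those, multiples of 100: 3 (not leap unless ÷400).
Multiples of 400: 1.
Leap years = 52 − 3 + 1 = 50.

50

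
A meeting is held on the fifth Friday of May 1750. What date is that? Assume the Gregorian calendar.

May 29, 1750

May 1, 1750 is a Friday.
The first Friday is therefore May 1 (same day).
The fifth Friday is 1 + 4×7 = May 29.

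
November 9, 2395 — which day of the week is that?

Thursday

Doomsday rule: the anchor day for the 2300s is Wednesday. For year 95: 95÷12 = 7 r 11, and 11÷4 = 2, so 7+11+2 = 20.
Wednesday + 20 ≡ Tuesday — that's 2395's doomsday.
In November the doomsday date is Nov 7.
Nov 9 is 2 days after Nov 7; 2 mod 7 = 2, so Tuesday + 2 = Thursday.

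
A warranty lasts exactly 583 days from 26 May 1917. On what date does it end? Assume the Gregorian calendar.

+365 (one year) → May 26, 1918 (218 left).
May has 31 days: +6 → Jun 1, 1918 (212 left).
Jun has 30 days: +30 → Jul 1, 1918 (182 left).
Jul has 31 days: +31 → Aug 1, 1918 (151 left).
Aug has 31 days: +31 → Sep 1, 1918 (120 left).
Sep has 30 days: +30 → Oct 1, 1918 (90 left).
Oct has 31 days: +31 → Nov 1, 1918 (59 left).
Nov has 30 days: +30 → Dec 1, 1918 (29 left).
+29 → Dec 30, 1918.

December 30, 1918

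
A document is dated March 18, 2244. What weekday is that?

Doomsday rule: the anchor day for the 2200s is Friday. For year 44: 44÷12 = 3 r 8, and 8÷4 = 2, so 3+8+2 = 13.
Friday + 13 ≡ Thursday — that's 2244's doomsday.
In March the doomsday date is Mar 14.
Mar 18 is 4 days after Mar 14; 4 mod 7 = 4, so Thursday + 4 = Monday.

Monday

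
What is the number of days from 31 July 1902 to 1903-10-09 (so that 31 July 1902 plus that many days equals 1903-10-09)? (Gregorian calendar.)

435

Jul 31, 1902 → Jul 31, 1903: 365 days.
Jul 31, 1903 → Aug 31, 1903: 31 days (July has 31).
Aug 31, 1903 → Sep 30, 1903: 30 days (August has 31).
Sep 30, 1903 → Oct 9, 1903: 9 days.
Total: 435 days.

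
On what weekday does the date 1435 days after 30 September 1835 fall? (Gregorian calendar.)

Wednesday

First find the weekday of Sep 30, 1835. Doomsday rule: the anchor day for the 1800s is Friday. For year 35: 35÷12 = 2 r 11, and 11÷4 = 2, so 2+11+2 = 15.
Friday + 15 ≡ Saturday — that's 1835's doomsday.
In September the doomsday date is Sep 5.
Sep 30 is 25 days after Sep 5; 25 mod 7 = 4, so Saturday + 4 = Wednesday.
1435 mod 7 = 0, so 1435 days after a Wednesday is Wednesday + 0 = Wednesday.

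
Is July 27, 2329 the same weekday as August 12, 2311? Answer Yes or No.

From Aug 12, 2311 to Jul 27, 2329 is 6559 days.
6559 mod 7 = 0, so they are the same weekday.
(Aug 12, 2311 is a Saturday; Jul 27, 2329 is a Saturday.)

Yes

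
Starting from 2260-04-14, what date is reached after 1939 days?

August 5, 2265

+365 (one year) → Apr 14, 2261 (1574 left).
+365 (one year) → Apr 14, 2262 (1209 left).
+365 (one year) → Apr 14, 2263 (844 left).
+366 (one year; includes Feb 29, 2264) → Apr 14, 2264 (478 left).
+365 (one year) → Apr 14, 2265 (113 left).
Apr has 30 days: +17 → May 1, 2265 (96 left).
May has 31 days: +31 → Jun 1, 2265 (65 left).
Jun has 30 days: +30 → Jul 1, 2265 (35 left).
Jul has 31 days: +31 → Aug 1, 2265 (4 left).
+4 → Aug 5, 2265.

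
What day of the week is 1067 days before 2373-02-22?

Monday

First find the weekday of Feb 22, 2373. Doomsday rule: the anchor day for the 2300s is Wednesday. For year 73: 73÷12 = 6 r 1, and 1÷4 = 0, so 6+1+0 = 7.
Wednesday + 7 ≡ Wednesday — that's 2373's doomsday.
In February the doomsday date is Feb 28 (2373 is not a leap year).
Feb 22 is 6 days before Feb 28; 6 mod 7 = 6, so Wednesday − 6 = Thursday.
1067 mod 7 = 3, so 1067 days before a Thursday is Thursday − 3 = Monday.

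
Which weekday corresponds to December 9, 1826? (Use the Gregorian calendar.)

Saturday

Doomsday rule: the anchor day for the 1800s is Friday. For year 26: 26÷12 = 2 r 2, and 2÷4 = 0, so 2+2+0 = 4.
Friday + 4 ≡ Tuesday — that's 1826's doomsday.
In December the doomsday date is Dec 12.
Dec 9 is 3 days before Dec 12; 3 mod 7 = 3, so Tuesday − 3 = Saturday.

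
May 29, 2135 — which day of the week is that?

Doomsday rule: the anchor day for the 2100s is Sunday. For year 35: 35÷12 = 2 r 11, and 11÷4 = 2, so 2+11+2 = 15.
Sunday + 15 ≡ Monday — that's 2135's doomsday.
In May the doomsday date is May 9.
May 29 is 20 days after May 9; 20 mod 7 = 6, so Monday + 6 = Sunday.

Sunday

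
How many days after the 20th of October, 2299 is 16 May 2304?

Oct 20, 2299 → Oct 20, 2300: 365 days.
Oct 20, 2300 → Oct 20, 2301: 365 days.
Oct 20, 2301 → Oct 20, 2302: 365 days.
Oct 20, 2302 → Oct 20, 2303: 365 days.
Oct 20, 2303 → Nov 20, 2303: 31 days (October has 31).
Nov 20, 2303 → Dec 20, 2303: 30 days (November has 30).
Dec 20, 2303 → Jan 20, 2304: 31 days (December has 31).
Jan 20, 2304 → Feb 20, 2304: 31 days (January has 31).
Feb 20, 2304 → Mar 20, 2304: 29 days (February has 29).
Mar 20, 2304 → Apr 20, 2304: 31 days (March has 31).
Apr 20, 2304 → May 16, 2304: 26 days.
Total: 1669 days.

1669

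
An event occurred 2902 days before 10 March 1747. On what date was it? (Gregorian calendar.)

March 30, 1739

−365 (one year) → Mar 10, 1746 (2537 left).
−365 (one year) → Mar 10, 1745 (2172 left).
−365 (one year) → Mar 10, 1744 (1807 left).
−366 (one year; includes Feb 29, 1744) → Mar 10, 1743 (1441 left).
−365 (one year) → Mar 10, 1742 (1076 left).
−365 (one year) → Mar 10, 1741 (711 left).
−365 (one year) → Mar 10, 1740 (346 left).
−10 → Feb 29, 1740 (end of Feb, 29 days; 336 left).
−29 → Jan 31, 1740 (end of Jan, 31 days; 307 left).
−31 → Dec 31, 1739 (end of Dec, 31 days; 276 left).
−31 → Nov 30, 1739 (end of Nov, 30 days; 245 left).
−30 → Oct 31, 1739 (end of Oct, 31 days; 215 left).
−31 → Sep 30, 1739 (end of Sep, 30 days; 184 left).
−30 → Aug 31, 1739 (end of Aug, 31 days; 154 left).
−31 → Jul 31, 1739 (end of Jul, 31 days; 123 left).
−31 → Jun 30, 1739 (end of Jun, 30 days; 92 left).
−30 → May 31, 1739 (end of May, 31 days; 62 left).
−31 → Apr 30, 1739 (end of Apr, 30 days; 31 left).
−30 → Mar 31, 1739 (end of Mar, 31 days; 1 left).
−1 → Mar 30, 1739.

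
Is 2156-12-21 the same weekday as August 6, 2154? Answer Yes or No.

From Aug 6, 2154 to Dec 21, 2156 is 868 days.
868 mod 7 = 0, so they are the same weekday.
(Aug 6, 2154 is a Tuesday; Dec 21, 2156 is a Tuesday.)

Yes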